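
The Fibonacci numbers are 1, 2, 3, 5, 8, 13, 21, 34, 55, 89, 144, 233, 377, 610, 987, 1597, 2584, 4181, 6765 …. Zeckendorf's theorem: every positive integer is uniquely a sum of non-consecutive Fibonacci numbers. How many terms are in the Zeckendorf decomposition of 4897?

6

4897: greatest Fibonacci not exceeding it is 4181, leaving 716
716: greatest Fibonacci not exceeding it is 610, leaving 106
106: greatest Fibonacci not exceeding it is 89, leaving 17
17: greatest Fibonacci not exceeding it is 13, leaving 4
4: greatest Fibonacci not exceeding it is 3, leaving 1
1: greatest Fibonacci not exceeding it is 1, leaving 0
4897 = 4181 + 610 + 89 + 13 + 3 + 1, which has 6 terms.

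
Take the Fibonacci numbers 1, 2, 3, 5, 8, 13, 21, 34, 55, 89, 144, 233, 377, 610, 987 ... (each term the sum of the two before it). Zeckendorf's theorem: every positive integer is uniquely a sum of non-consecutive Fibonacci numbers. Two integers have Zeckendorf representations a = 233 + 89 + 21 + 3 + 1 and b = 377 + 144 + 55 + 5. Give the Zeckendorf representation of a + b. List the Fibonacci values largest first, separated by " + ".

610 + 233 + 55 + 21 + 8 + 1

The two numbers are 347 and 581, so their sum is 928.
610 ≤ 928 < 987, so take 610; remainder 318
233 ≤ 318 < 377, so take 233; remainder 85
55 ≤ 85 < 89, so take 55; remainder 30
21 ≤ 30 < 34, so take 21; remainder 9
8 ≤ 9 < 13, so take 8; remainder 1
1 ≤ 1 < 2, so take 1; remainder 0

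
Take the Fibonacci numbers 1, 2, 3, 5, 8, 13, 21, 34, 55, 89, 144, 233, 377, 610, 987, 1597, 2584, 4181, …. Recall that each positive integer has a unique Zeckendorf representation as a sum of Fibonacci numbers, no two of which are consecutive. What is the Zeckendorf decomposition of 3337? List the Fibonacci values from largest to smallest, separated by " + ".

Repeatedly subtract the largest Fibonacci number that fits:
take 2584 (≤ 3337); 3337 − 2584 = 753
take 610 (≤ 753); 753 − 610 = 143
take 89 (≤ 143); 143 − 89 = 54
take 34 (≤ 54); 54 − 34 = 20
take 13 (≤ 20); 20 − 13 = 7
take 5 (≤ 7); 7 − 5 = 2
take 2 (≤ 2); 2 − 2 = 0
So 3337 = 2584 + 610 + 89 + 34 + 13 + 5 + 2, with no two terms consecutive in the sequence.

2584 + 610 + 89 + 34 + 13 + 5 + 2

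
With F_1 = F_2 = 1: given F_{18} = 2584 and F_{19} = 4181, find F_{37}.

By F_{2k+1} = F_k² + F_{k+1}²: F_{37} = 2584² + 4181² = 6677056 + 17480761 = 24157817.

24157817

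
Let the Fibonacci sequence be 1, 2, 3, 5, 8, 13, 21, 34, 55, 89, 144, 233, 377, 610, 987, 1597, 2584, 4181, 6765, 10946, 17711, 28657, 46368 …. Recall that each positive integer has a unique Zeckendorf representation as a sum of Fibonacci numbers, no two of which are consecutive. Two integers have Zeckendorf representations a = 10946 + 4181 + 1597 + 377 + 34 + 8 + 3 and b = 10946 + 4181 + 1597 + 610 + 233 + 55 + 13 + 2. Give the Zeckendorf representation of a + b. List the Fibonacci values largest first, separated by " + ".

28657 + 4181 + 1597 + 233 + 89 + 21 + 5

The two numbers are 17146 and 17637, so their sum is 34783.
Greedy algorithm:
largest Fibonacci ≤ 34783 is 28657; 34783 − 28657 = 6126
largest Fibonacci ≤ 6126 is 4181; 6126 − 4181 = 1945
largest Fibonacci ≤ 1945 is 1597; 1945 − 1597 = 348
largest Fibonacci ≤ 348 is 233; 348 − 233 = 115
largest Fibonacci ≤ 115 is 89; 115 − 89 = 26
largest Fibonacci ≤ 26 is 21; 26 − 21 = 5
largest Fibonacci ≤ 5 is 5; 5 − 5 = 0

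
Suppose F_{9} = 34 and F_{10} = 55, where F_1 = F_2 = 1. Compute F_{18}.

2584

By the doubling identity F_{2k} = F_k(2F_{k+1} − F_k): F_{18} = 34·(2·55 − 34) = 34·76 = 2584.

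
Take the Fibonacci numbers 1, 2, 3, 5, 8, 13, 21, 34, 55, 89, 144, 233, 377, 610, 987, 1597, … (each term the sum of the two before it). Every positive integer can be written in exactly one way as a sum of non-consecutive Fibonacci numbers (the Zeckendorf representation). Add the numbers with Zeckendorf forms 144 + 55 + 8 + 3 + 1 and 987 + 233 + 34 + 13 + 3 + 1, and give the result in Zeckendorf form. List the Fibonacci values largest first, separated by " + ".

The two numbers are 211 and 1271, so their sum is 1482.
Greedy algorithm:
take 987 (≤ 1482); 1482 − 987 = 495
take 377 (≤ 495); 495 − 377 = 118
take 89 (≤ 118); 118 − 89 = 29
take 21 (≤ 29); 29 − 21 = 8
take 8 (≤ 8); 8 − 8 = 0

987 + 377 + 89 + 21 + 8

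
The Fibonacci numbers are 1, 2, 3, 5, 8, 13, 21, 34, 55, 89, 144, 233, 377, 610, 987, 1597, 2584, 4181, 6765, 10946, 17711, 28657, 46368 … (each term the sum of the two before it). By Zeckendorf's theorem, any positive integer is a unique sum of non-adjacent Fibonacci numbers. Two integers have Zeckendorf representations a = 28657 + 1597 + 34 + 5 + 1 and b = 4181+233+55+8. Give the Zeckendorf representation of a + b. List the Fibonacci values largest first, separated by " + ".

The two numbers are 30294 and 4477, so their sum is 34771.
34771: greatest Fibonacci not exceeding it is 28657, leaving 6114
6114: greatest Fibonacci not exceeding it is 4181, leaving 1933
1933: greatest Fibonacci not exceeding it is 1597, leaving 336
336: greatest Fibonacci not exceeding it is 233, leaving 103
103: greatest Fibonacci not exceeding it is 89, leaving 14
14: greatest Fibonacci not exceeding it is 13, leaving 1
1: greatest Fibonacci not exceeding it is 1, leaving 0

28657 + 4181 + 1597 + 233 + 89 + 13 + 1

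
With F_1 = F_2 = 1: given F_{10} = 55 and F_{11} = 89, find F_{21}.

10946

By F_{2k+1} = F_k² + F_{k+1}²: F_{21} = 55² + 89² = 3025 + 7921 = 10946.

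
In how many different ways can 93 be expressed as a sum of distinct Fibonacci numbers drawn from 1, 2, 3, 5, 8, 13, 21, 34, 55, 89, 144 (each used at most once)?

Each representation comes from the Zeckendorf form by replacing some F_k with F_{k−1} + F_{k−2} where possible.
93 = 89+3+1 = 55+34+3+1 = 55+21+13+3+1 = … (1 more), for 4 in all.

4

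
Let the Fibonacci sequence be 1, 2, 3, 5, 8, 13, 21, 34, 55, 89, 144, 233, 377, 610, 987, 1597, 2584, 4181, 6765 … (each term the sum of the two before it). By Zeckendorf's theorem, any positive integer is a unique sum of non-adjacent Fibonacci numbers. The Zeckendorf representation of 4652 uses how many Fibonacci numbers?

4

4652 − 4181 = 471
471 − 377 = 94
94 − 89 = 5
5 − 5 = 0
4652 = 4181 + 377 + 89 + 5, which has 4 terms.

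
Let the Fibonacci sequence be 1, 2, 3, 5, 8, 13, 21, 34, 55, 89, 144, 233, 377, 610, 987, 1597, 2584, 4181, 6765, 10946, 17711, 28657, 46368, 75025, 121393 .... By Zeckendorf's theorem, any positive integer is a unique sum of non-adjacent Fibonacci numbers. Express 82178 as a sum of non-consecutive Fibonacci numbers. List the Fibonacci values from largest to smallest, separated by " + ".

Greedy algorithm:
75025 ≤ 82178 < 121393, so take 75025; remainder 7153
6765 ≤ 7153 < 10946, so take 6765; remainder 388
377 ≤ 388 < 610, so take 377; remainder 11
8 ≤ 11 < 13, so take 8; remainder 3
3 ≤ 3 < 5, so take 3; remainder 0
So 82178 = 75025 + 6765 + 377 + 8 + 3, with no two terms consecutive in the sequence.

75025 + 6765 + 377 + 8 + 3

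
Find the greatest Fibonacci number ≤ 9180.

6765 ≤ 9180 < 10946, so the largest Fibonacci number not exceeding 9180 is 6765.

6765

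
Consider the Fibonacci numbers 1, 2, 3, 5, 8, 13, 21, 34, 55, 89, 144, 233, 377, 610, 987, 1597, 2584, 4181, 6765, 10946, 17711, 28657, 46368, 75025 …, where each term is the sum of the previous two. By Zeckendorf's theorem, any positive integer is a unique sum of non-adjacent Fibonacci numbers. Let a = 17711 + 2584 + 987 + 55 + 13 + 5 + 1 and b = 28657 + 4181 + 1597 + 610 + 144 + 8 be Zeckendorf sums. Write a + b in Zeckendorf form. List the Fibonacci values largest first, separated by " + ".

The two numbers are 21356 and 35197, so their sum is 56553.
subtract 46368 from 56553: 10185 remains
subtract 6765 from 10185: 3420 remains
subtract 2584 from 3420: 836 remains
subtract 610 from 836: 226 remains
subtract 144 from 226: 82 remains
subtract 55 from 82: 27 remains
subtract 21 from 27: 6 remains
subtract 5 from 6: 1 remains
subtract 1 from 1: 0 remains

46368 + 6765 + 2584 + 610 + 144 + 55 + 21 + 5 + 1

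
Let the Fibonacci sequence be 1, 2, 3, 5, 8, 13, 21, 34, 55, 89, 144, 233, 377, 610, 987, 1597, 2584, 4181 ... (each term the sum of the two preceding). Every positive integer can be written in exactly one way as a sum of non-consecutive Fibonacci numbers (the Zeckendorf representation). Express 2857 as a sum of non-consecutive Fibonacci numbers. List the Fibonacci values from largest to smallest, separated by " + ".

2584 + 233 + 34 + 5 + 1

Greedily peel off the largest Fibonacci term at each step:
2857: greatest Fibonacci not exceeding it is 2584, leaving 273
273: greatest Fibonacci not exceeding it is 233, leaving 40
40: greatest Fibonacci not exceeding it is 34, leaving 6
6: greatest Fibonacci not exceeding it is 5, leaving 1
1: greatest Fibonacci not exceeding it is 1, leaving 0
So 2857 = 2584 + 233 + 34 + 5 + 1, with no two terms consecutive in the sequence.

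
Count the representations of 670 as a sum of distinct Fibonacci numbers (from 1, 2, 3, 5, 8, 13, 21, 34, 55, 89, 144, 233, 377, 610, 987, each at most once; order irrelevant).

18

670 = 610+55+5 = 610+55+3+2 = 610+34+21+5 = 377+233+55+5 = … (14 more), for 18 in all.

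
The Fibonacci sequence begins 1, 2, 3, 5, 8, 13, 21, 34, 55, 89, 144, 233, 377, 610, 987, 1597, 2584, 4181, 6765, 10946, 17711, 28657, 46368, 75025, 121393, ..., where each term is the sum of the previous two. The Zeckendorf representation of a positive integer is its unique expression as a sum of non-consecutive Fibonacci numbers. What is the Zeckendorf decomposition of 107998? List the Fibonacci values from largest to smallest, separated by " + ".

75025 ≤ 107998 < 121393, so take 75025; remainder 32973
28657 ≤ 32973 < 46368, so take 28657; remainder 4316
4181 ≤ 4316 < 6765, so take 4181; remainder 135
89 ≤ 135 < 144, so take 89; remainder 46
34 ≤ 46 < 55, so take 34; remainder 12
8 ≤ 12 < 13, so take 8; remainder 4
3 ≤ 4 < 5, so take 3; remainder 1
1 ≤ 1 < 2, so take 1; remainder 0
So 107998 = 75025 + 28657 + 4181 + 89 + 34 + 8 + 3 + 1, with no two terms consecutive in the sequence.

75025 + 28657 + 4181 + 89 + 34 + 8 + 3 + 1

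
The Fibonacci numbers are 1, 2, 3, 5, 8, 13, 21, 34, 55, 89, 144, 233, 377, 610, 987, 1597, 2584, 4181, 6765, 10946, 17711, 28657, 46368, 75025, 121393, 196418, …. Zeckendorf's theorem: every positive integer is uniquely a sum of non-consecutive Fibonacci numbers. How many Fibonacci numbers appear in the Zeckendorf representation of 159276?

7

largest Fibonacci ≤ 159276 is 121393; 159276 − 121393 = 37883
largest Fibonacci ≤ 37883 is 28657; 37883 − 28657 = 9226
largest Fibonacci ≤ 9226 is 6765; 9226 − 6765 = 2461
largest Fibonacci ≤ 2461 is 1597; 2461 − 1597 = 864
largest Fibonacci ≤ 864 is 610; 864 − 610 = 254
largest Fibonacci ≤ 254 is 233; 254 − 233 = 21
largest Fibonacci ≤ 21 is 21; 21 − 21 = 0
159276 = 121393 + 28657 + 6765 + 1597 + 610 + 233 + 21, which has 7 terms.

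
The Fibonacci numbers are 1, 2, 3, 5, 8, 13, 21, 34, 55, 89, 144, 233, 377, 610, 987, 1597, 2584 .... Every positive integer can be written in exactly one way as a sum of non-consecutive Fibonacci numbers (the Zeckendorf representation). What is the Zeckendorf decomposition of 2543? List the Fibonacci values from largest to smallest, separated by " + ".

1597 + 610 + 233 + 89 + 13 + 1

Greedily peel off the largest Fibonacci term at each step:
largest Fibonacci ≤ 2543 is 1597; 2543 − 1597 = 946
largest Fibonacci ≤ 946 is 610; 946 − 610 = 336
largest Fibonacci ≤ 336 is 233; 336 − 233 = 103
largest Fibonacci ≤ 103 is 89; 103 − 89 = 14
largest Fibonacci ≤ 14 is 13; 14 − 13 = 1
largest Fibonacci ≤ 1 is 1; 1 − 1 = 0
So 2543 = 1597 + 610 + 233 + 89 + 13 + 1, with no two terms consecutive in the sequence.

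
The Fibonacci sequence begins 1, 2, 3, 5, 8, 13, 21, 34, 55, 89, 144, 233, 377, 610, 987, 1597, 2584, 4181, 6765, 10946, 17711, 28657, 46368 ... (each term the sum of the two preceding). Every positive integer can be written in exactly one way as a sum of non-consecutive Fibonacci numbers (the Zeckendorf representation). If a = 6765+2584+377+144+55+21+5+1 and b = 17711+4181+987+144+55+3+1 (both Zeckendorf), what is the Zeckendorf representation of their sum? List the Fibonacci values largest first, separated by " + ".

The two numbers are 9952 and 23082, so their sum is 33034.
subtract 28657 from 33034: 4377 remains
subtract 4181 from 4377: 196 remains
subtract 144 from 196: 52 remains
subtract 34 from 52: 18 remains
subtract 13 from 18: 5 remains
subtract 5 from 5: 0 remains

28657 + 4181 + 144 + 34 + 13 + 5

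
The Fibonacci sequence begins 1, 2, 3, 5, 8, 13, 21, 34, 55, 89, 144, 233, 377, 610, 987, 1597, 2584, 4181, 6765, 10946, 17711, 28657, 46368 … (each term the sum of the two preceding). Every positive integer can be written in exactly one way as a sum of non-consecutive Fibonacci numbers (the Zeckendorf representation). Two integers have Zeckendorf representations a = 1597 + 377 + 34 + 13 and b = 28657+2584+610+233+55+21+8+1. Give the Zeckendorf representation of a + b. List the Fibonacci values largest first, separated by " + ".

28657 + 4181 + 987 + 233 + 89 + 34 + 8 + 1

The two numbers are 2021 and 32169, so their sum is 34190.
28657 ≤ 34190 < 46368, so take 28657; remainder 5533
4181 ≤ 5533 < 6765, so take 4181; remainder 1352
987 ≤ 1352 < 1597, so take 987; remainder 365
233 ≤ 365 < 377, so take 233; remainder 132
89 ≤ 132 < 144, so take 89; remainder 43
34 ≤ 43 < 55, so take 34; remainder 9
8 ≤ 9 < 13, so take 8; remainder 1
1 ≤ 1 < 2, so take 1; remainder 0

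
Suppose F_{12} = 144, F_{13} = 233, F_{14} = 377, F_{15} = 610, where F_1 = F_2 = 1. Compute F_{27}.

By the addition formula F_{m+n} = F_m F_{n+1} + F_{m−1} F_n with m=13, n=14: F_{27} = 233·610 + 144·377 = 142130 + 54288 = 196418.

196418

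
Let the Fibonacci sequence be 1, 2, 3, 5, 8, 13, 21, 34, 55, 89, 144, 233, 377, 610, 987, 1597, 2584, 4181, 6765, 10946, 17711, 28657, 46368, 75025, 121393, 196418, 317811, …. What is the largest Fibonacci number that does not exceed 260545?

196418

196418 ≤ 260545 < 317811, so the largest Fibonacci number not exceeding 260545 is 196418.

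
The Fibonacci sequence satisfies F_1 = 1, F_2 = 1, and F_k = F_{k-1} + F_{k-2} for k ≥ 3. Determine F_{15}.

610

Iterating the recurrence up to F_{10} = 55 and F_{9} = 34:
F_{11} = F_{10} + F_{9} = 55 + 34 = 89
F_{12} = F_{11} + F_{10} = 89 + 55 = 144
F_{13} = F_{12} + F_{11} = 144 + 89 = 233
F_{14} = F_{13} + F_{12} = 233 + 144 = 377
F_{15} = F_{14} + F_{13} = 377 + 233 = 610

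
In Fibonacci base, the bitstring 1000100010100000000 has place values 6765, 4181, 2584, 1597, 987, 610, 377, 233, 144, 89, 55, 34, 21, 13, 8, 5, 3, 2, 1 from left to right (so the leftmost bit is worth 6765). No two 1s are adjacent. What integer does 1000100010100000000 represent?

7951

Summing the place values of the 1 bits: 6765 + 987 + 144 + 55 = 7951.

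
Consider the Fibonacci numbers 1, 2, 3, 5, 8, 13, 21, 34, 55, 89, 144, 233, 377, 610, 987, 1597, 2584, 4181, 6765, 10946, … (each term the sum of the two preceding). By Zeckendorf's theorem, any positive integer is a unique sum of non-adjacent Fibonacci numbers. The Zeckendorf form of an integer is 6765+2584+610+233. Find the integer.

6765+2584+610+233 = 10192.

10192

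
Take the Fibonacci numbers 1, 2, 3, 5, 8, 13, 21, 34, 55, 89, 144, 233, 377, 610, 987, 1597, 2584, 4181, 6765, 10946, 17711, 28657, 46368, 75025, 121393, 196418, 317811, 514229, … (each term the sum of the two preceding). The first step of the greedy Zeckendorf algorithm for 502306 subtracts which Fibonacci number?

317811

317811 ≤ 502306 < 514229, so the largest Fibonacci number not exceeding 502306 is 317811.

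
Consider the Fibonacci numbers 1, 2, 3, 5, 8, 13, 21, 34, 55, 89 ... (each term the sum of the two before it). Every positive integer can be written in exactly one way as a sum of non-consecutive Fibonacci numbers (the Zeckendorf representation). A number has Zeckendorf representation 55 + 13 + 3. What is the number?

71

55 + 13 + 3 = 71.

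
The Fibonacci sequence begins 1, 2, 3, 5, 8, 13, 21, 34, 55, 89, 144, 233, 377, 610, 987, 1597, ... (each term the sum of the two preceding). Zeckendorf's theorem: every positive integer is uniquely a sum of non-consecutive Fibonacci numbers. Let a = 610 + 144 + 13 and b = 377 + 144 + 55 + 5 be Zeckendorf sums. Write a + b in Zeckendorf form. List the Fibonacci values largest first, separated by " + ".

987 + 233 + 89 + 34 + 5

The two numbers are 767 and 581, so their sum is 1348.
Greedy algorithm:
largest Fibonacci ≤ 1348 is 987; 1348 − 987 = 361
largest Fibonacci ≤ 361 is 233; 361 − 233 = 128
largest Fibonacci ≤ 128 is 89; 128 − 89 = 39
largest Fibonacci ≤ 39 is 34; 39 − 34 = 5
largest Fibonacci ≤ 5 is 5; 5 − 5 = 0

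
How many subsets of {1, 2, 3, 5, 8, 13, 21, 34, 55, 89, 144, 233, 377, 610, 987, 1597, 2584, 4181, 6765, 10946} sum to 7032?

7032 = 6765+233+34 = 6765+233+21+13 = 6765+144+89+34 = … (41 more), for 44 in all.

44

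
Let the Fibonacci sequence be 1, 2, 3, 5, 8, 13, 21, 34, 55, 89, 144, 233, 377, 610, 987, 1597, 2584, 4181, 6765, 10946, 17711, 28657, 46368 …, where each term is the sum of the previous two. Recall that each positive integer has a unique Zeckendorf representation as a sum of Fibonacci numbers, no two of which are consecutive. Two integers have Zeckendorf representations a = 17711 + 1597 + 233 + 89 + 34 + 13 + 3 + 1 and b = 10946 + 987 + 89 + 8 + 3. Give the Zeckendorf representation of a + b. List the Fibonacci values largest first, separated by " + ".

28657 + 2584 + 377 + 89 + 5 + 2

The two numbers are 19681 and 12033, so their sum is 31714.
largest Fibonacci ≤ 31714 is 28657; 31714 − 28657 = 3057
largest Fibonacci ≤ 3057 is 2584; 3057 − 2584 = 473
largest Fibonacci ≤ 473 is 377; 473 − 377 = 96
largest Fibonacci ≤ 96 is 89; 96 − 89 = 7
largest Fibonacci ≤ 7 is 5; 7 − 5 = 2
largest Fibonacci ≤ 2 is 2; 2 − 2 = 0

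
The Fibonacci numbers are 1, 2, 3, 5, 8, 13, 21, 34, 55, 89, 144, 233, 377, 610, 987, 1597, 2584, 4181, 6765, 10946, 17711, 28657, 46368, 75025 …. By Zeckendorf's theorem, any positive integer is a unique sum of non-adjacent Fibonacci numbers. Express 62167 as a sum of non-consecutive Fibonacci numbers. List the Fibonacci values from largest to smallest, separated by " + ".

62167 − 46368 = 15799
15799 − 10946 = 4853
4853 − 4181 = 672
672 − 610 = 62
62 − 55 = 7
7 − 5 = 2
2 − 2 = 0
So 62167 = 46368 + 10946 + 4181 + 610 + 55 + 5 + 2, with no two terms consecutive in the sequence.

46368 + 10946 + 4181 + 610 + 55 + 5 + 2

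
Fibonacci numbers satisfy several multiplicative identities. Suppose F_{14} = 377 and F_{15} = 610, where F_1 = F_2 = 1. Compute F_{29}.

514229

By F_{2k+1} = F_k² + F_{k+1}²: F_{29} = 377² + 610² = 142129 + 372100 = 514229.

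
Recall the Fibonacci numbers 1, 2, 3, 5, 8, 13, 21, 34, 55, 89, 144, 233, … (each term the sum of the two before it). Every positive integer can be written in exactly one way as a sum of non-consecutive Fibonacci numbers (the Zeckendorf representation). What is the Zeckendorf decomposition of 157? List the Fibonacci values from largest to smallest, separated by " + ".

Greedily peel off the largest Fibonacci term at each step:
157: greatest Fibonacci not exceeding it is 144, leaving 13
13: greatest Fibonacci not exceeding it is 13, leaving 0
So 157 = 144 + 13, with no two terms consecutive in the sequence.

144 + 13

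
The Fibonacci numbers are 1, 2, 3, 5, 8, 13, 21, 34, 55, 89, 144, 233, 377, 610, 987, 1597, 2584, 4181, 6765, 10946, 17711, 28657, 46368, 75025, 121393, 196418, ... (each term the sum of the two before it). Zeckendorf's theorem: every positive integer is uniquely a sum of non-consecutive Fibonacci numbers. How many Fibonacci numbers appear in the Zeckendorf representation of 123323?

Repeatedly subtract the largest Fibonacci number that fits:
largest Fibonacci ≤ 123323 is 121393; 123323 − 121393 = 1930
largest Fibonacci ≤ 1930 is 1597; 1930 − 1597 = 333
largest Fibonacci ≤ 333 is 233; 333 − 233 = 100
largest Fibonacci ≤ 100 is 89; 100 − 89 = 11
largest Fibonacci ≤ 11 is 8; 11 − 8 = 3
largest Fibonacci ≤ 3 is 3; 3 − 3 = 0
123323 = 121393 + 1597 + 233 + 89 + 8 + 3, which has 6 terms.

6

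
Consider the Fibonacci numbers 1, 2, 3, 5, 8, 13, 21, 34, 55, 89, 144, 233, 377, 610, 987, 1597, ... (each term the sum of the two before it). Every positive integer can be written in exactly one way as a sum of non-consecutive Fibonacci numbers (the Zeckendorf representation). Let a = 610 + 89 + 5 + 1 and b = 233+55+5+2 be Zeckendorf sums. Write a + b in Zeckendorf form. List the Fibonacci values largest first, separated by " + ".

987 + 13

The two numbers are 705 and 295, so their sum is 1000.
Repeatedly subtract the largest Fibonacci number that fits:
largest Fibonacci ≤ 1000 is 987; 1000 − 987 = 13
largest Fibonacci ≤ 13 is 13; 13 − 13 = 0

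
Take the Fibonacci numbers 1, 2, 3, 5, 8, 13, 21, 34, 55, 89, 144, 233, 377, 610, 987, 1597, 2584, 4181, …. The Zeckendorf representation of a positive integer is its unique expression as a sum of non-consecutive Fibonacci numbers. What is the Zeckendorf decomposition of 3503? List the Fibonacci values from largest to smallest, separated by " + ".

Repeatedly subtract the largest Fibonacci number that fits:
largest Fibonacci ≤ 3503 is 2584; 3503 − 2584 = 919
largest Fibonacci ≤ 919 is 610; 919 − 610 = 309
largest Fibonacci ≤ 309 is 233; 309 − 233 = 76
largest Fibonacci ≤ 76 is 55; 76 − 55 = 21
largest Fibonacci ≤ 21 is 21; 21 − 21 = 0
So 3503 = 2584 + 610 + 233 + 55 + 21, with no two terms consecutive in the sequence.

2584 + 610 + 233 + 55 + 21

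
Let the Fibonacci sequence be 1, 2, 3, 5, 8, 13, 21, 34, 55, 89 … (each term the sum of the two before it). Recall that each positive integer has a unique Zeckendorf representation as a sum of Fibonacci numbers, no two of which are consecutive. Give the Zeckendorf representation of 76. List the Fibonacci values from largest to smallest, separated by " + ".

55 + 21

76: greatest Fibonacci not exceeding it is 55, leaving 21
21: greatest Fibonacci not exceeding it is 21, leaving 0
So 76 = 55 + 21, with no two terms consecutive in the sequence.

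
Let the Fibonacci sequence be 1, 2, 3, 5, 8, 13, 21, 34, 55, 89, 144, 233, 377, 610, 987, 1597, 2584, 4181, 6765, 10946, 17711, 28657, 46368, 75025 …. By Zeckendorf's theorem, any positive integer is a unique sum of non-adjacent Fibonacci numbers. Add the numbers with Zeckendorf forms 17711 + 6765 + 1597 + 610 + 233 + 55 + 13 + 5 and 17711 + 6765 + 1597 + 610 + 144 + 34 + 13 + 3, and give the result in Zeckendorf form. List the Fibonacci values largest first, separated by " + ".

The two numbers are 26989 and 26877, so their sum is 53866.
46368 ≤ 53866 < 75025, so take 46368; remainder 7498
6765 ≤ 7498 < 10946, so take 6765; remainder 733
610 ≤ 733 < 987, so take 610; remainder 123
89 ≤ 123 < 144, so take 89; remainder 34
34 ≤ 34 < 55, so take 34; remainder 0

46368 + 6765 + 610 + 89 + 34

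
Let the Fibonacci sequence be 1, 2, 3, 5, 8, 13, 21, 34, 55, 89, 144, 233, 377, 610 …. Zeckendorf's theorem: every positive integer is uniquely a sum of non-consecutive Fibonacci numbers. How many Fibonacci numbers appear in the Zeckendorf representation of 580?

5

subtract 377 from 580: 203 remains
subtract 144 from 203: 59 remains
subtract 55 from 59: 4 remains
subtract 3 from 4: 1 remains
subtract 1 from 1: 0 remains
580 = 377 + 144 + 55 + 3 + 1, which has 5 terms.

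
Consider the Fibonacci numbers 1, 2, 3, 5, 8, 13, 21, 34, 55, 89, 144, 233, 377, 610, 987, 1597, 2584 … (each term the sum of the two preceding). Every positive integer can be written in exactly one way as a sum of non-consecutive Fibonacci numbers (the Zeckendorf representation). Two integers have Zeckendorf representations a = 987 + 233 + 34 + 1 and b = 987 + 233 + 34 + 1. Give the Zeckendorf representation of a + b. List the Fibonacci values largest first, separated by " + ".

The two numbers are 1255 and 1255, so their sum is 2510.
2510 − 1597 = 913
913 − 610 = 303
303 − 233 = 70
70 − 55 = 15
15 − 13 = 2
2 − 2 = 0

1597 + 610 + 233 + 55 + 13 + 2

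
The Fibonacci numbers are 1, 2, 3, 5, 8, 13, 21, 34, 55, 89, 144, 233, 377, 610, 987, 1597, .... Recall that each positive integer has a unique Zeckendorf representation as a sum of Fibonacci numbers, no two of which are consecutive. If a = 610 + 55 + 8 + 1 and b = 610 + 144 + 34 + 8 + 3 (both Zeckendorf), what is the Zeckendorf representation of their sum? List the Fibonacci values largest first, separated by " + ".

987 + 377 + 89 + 13 + 5 + 2

The two numbers are 674 and 799, so their sum is 1473.
Greedily peel off the largest Fibonacci term at each step:
subtract 987 from 1473: 486 remains
subtract 377 from 486: 109 remains
subtract 89 from 109: 20 remains
subtract 13 from 20: 7 remains
subtract 5 from 7: 2 remains
subtract 2 from 2: 0 remains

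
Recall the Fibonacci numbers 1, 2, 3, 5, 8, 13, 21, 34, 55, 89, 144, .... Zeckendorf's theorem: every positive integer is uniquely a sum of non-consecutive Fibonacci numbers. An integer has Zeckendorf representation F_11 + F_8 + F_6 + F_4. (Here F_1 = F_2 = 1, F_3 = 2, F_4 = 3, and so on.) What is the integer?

121

F_11 + F_8 + F_6 + F_4 = 89 + 21 + 8 + 3 = 121.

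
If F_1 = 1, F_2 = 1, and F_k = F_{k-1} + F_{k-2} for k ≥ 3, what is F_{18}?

Iterating the recurrence up to F_{14} = 377 and F_{13} = 233:
F_{15} = F_{14} + F_{13} = 377 + 233 = 610
F_{16} = F_{15} + F_{14} = 610 + 377 = 987
F_{17} = F_{16} + F_{15} = 987 + 610 = 1597
F_{18} = F_{17} + F_{16} = 1597 + 987 = 2584

2584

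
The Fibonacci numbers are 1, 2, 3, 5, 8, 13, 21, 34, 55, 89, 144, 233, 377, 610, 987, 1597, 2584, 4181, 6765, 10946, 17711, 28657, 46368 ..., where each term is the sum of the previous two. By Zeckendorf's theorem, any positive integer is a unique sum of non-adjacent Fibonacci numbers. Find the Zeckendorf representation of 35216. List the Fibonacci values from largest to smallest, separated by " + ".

Greedily peel off the largest Fibonacci term at each step:
subtract 28657 from 35216: 6559 remains
subtract 4181 from 6559: 2378 remains
subtract 1597 from 2378: 781 remains
subtract 610 from 781: 171 remains
subtract 144 from 171: 27 remains
subtract 21 from 27: 6 remains
subtract 5 from 6: 1 remains
subtract 1 from 1: 0 remains
So 35216 = 28657 + 4181 + 1597 + 610 + 144 + 21 + 5 + 1, with no two terms consecutive in the sequence.

28657 + 4181 + 1597 + 610 + 144 + 21 + 5 + 1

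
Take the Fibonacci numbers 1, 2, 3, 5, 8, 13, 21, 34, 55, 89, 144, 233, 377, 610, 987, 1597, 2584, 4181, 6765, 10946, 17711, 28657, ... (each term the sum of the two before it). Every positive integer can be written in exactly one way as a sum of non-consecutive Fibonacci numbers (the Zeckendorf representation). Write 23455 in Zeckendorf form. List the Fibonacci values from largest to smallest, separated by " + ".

17711 + 4181 + 987 + 377 + 144 + 55

Greedily peel off the largest Fibonacci term at each step:
17711 ≤ 23455 < 28657, so take 17711; remainder 5744
4181 ≤ 5744 < 6765, so take 4181; remainder 1563
987 ≤ 1563 < 1597, so take 987; remainder 576
377 ≤ 576 < 610, so take 377; remainder 199
144 ≤ 199 < 233, so take 144; remainder 55
55 ≤ 55 < 89, so take 55; remainder 0
So 23455 = 17711 + 4181 + 987 + 377 + 144 + 55, with no two terms consecutive in the sequence.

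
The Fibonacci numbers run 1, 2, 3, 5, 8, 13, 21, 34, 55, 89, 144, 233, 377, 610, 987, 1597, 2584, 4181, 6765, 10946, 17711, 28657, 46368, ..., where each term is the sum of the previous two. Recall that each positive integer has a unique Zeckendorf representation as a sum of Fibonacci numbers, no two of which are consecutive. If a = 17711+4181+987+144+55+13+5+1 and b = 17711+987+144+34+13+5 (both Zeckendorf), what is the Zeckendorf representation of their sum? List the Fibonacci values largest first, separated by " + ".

28657 + 10946 + 1597 + 610 + 144 + 34 + 3

The two numbers are 23097 and 18894, so their sum is 41991.
Repeatedly subtract the largest Fibonacci number that fits:
28657 ≤ 41991 < 46368, so take 28657; remainder 13334
10946 ≤ 13334 < 17711, so take 10946; remainder 2388
1597 ≤ 2388 < 2584, so take 1597; remainder 791
610 ≤ 791 < 987, so take 610; remainder 181
144 ≤ 181 < 233, so take 144; remainder 37
34 ≤ 37 < 55, so take 34; remainder 3
3 ≤ 3 < 5, so take 3; remainder 0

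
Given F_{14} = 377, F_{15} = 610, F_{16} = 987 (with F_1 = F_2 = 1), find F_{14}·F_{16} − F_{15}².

377·987 − 610² = 372099 − 372100 = -1. (Cassini's identity: F_{k−1}F_{k+1} − F_k² = (−1)^k.)

-1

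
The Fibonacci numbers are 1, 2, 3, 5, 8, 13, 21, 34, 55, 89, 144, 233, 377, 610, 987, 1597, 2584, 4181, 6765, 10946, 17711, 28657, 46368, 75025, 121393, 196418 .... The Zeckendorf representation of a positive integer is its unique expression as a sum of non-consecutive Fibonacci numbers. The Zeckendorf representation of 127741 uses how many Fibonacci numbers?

Repeatedly subtract the largest Fibonacci number that fits:
127741 − 121393 = 6348
6348 − 4181 = 2167
2167 − 1597 = 570
570 − 377 = 193
193 − 144 = 49
49 − 34 = 15
15 − 13 = 2
2 − 2 = 0
127741 = 121393 + 4181 + 1597 + 377 + 144 + 34 + 13 + 2, which has 8 terms.

8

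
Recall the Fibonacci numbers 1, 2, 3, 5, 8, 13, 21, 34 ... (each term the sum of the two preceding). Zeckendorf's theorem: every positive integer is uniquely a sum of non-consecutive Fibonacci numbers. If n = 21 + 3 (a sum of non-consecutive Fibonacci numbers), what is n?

24

21 + 3 = 24.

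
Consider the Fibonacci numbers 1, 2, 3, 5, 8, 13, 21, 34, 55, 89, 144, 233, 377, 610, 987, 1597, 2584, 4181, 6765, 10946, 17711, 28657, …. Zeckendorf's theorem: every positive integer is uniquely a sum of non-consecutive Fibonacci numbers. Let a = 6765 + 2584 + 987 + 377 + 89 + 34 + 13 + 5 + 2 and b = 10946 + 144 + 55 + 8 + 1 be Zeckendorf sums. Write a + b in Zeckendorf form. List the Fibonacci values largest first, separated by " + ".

The two numbers are 10856 and 11154, so their sum is 22010.
take 17711 (≤ 22010); 22010 − 17711 = 4299
take 4181 (≤ 4299); 4299 − 4181 = 118
take 89 (≤ 118); 118 − 89 = 29
take 21 (≤ 29); 29 − 21 = 8
take 8 (≤ 8); 8 − 8 = 0

17711 + 4181 + 89 + 21 + 8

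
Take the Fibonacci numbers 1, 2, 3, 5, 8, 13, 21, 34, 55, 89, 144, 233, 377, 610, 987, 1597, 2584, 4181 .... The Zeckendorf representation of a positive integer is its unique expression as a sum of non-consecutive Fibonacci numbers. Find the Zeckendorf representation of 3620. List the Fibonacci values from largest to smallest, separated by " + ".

3620 − 2584 = 1036
1036 − 987 = 49
49 − 34 = 15
15 − 13 = 2
2 − 2 = 0
So 3620 = 2584 + 987 + 34 + 13 + 2, with no two terms consecutive in the sequence.

2584 + 987 + 34 + 13 + 2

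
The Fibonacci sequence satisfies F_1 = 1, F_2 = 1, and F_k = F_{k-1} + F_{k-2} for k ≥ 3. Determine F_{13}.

Iterating the recurrence up to F_{7} = 13 and F_{6} = 8:
F_{8} = F_{7} + F_{6} = 13 + 8 = 21
F_{9} = F_{8} + F_{7} = 21 + 13 = 34
F_{10} = F_{9} + F_{8} = 34 + 21 = 55
F_{11} = F_{10} + F_{9} = 55 + 34 = 89
F_{12} = F_{11} + F_{10} = 89 + 55 = 144
F_{13} = F_{12} + F_{11} = 144 + 89 = 233

233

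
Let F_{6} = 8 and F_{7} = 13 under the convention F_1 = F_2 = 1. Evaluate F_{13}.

By F_{2k+1} = F_k² + F_{k+1}²: F_{13} = 8² + 13² = 64 + 169 = 233.

233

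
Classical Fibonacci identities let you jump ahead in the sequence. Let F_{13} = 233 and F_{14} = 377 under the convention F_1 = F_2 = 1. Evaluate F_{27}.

By F_{2k+1} = F_k² + F_{k+1}²: F_{27} = 233² + 377² = 54289 + 142129 = 196418.

196418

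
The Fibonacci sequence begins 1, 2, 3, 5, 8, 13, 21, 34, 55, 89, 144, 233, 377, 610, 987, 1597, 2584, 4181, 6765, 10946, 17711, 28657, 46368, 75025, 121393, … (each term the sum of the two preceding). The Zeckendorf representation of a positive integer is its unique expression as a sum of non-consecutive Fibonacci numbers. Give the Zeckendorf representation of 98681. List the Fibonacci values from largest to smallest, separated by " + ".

Repeatedly subtract the largest Fibonacci number that fits:
75025 ≤ 98681 < 121393, so take 75025; remainder 23656
17711 ≤ 23656 < 28657, so take 17711; remainder 5945
4181 ≤ 5945 < 6765, so take 4181; remainder 1764
1597 ≤ 1764 < 2584, so take 1597; remainder 167
144 ≤ 167 < 233, so take 144; remainder 23
21 ≤ 23 < 34, so take 21; remainder 2
2 ≤ 2 < 3, so take 2; remainder 0
So 98681 = 75025 + 17711 + 4181 + 1597 + 144 + 21 + 2, with no two terms consecutive in the sequence.

75025 + 17711 + 4181 + 1597 + 144 + 21 + 2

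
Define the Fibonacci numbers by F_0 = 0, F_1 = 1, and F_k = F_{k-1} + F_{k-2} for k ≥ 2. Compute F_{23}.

28657

Iterating the recurrence up to F_{18} = 2584 and F_{17} = 1597:
F_{19} = F_{18} + F_{17} = 2584 + 1597 = 4181
F_{20} = F_{19} + F_{18} = 4181 + 2584 = 6765
F_{21} = F_{20} + F_{19} = 6765 + 4181 = 10946
F_{22} = F_{21} + F_{20} = 10946 + 6765 = 17711
F_{23} = F_{22} + F_{21} = 17711 + 10946 = 28657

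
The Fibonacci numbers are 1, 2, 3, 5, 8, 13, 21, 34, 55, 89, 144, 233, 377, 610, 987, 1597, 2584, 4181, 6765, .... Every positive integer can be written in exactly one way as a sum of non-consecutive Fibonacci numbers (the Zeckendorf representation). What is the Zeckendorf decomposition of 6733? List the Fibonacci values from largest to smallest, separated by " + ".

4181 + 1597 + 610 + 233 + 89 + 21 + 2

Greedily peel off the largest Fibonacci term at each step:
6733: greatest Fibonacci not exceeding it is 4181, leaving 2552
2552: greatest Fibonacci not exceeding it is 1597, leaving 955
955: greatest Fibonacci not exceeding it is 610, leaving 345
345: greatest Fibonacci not exceeding it is 233, leaving 112
112: greatest Fibonacci not exceeding it is 89, leaving 23
23: greatest Fibonacci not exceeding it is 21, leaving 2
2: greatest Fibonacci not exceeding it is 2, leaving 0
So 6733 = 4181 + 1597 + 610 + 233 + 89 + 21 + 2, with no two terms consecutive in the sequence.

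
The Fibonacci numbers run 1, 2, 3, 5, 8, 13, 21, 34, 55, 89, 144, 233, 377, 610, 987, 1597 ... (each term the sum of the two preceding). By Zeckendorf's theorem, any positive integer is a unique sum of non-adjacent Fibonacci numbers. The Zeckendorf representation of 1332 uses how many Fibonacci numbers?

5

Greedy algorithm:
take 987 (≤ 1332); 1332 − 987 = 345
take 233 (≤ 345); 345 − 233 = 112
take 89 (≤ 112); 112 − 89 = 23
take 21 (≤ 23); 23 − 21 = 2
take 2 (≤ 2); 2 − 2 = 0
1332 = 987 + 233 + 89 + 21 + 2, which has 5 terms.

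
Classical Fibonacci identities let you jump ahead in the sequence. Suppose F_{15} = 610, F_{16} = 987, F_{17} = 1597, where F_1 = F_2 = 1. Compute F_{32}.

By the addition formula F_{m+n} = F_m F_{n+1} + F_{m−1} F_n with m=16, n=16: F_{32} = 987·1597 + 610·987 = 1576239 + 602070 = 2178309.

2178309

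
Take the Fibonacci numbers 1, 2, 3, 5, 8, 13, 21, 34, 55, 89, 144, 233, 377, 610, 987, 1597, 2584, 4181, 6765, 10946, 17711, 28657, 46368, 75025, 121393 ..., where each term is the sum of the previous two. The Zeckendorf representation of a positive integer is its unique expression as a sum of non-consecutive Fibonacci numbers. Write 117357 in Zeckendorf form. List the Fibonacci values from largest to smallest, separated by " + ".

Greedy algorithm:
75025 ≤ 117357 < 121393, so take 75025; remainder 42332
28657 ≤ 42332 < 46368, so take 28657; remainder 13675
10946 ≤ 13675 < 17711, so take 10946; remainder 2729
2584 ≤ 2729 < 4181, so take 2584; remainder 145
144 ≤ 145 < 233, so take 144; remainder 1
1 ≤ 1 < 2, so take 1; remainder 0
So 117357 = 75025 + 28657 + 10946 + 2584 + 144 + 1, with no two terms consecutive in the sequence.

75025 + 28657 + 10946 + 2584 + 144 + 1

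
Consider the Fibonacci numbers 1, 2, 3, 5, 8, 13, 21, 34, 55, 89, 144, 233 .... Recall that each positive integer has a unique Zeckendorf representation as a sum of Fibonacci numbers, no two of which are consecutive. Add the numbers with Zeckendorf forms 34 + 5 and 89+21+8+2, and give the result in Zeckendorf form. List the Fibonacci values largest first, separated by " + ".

144 + 13 + 2

The two numbers are 39 and 120, so their sum is 159.
144 ≤ 159 < 233, so take 144; remainder 15
13 ≤ 15 < 21, so take 13; remainder 2
2 ≤ 2 < 3, so take 2; remainder 0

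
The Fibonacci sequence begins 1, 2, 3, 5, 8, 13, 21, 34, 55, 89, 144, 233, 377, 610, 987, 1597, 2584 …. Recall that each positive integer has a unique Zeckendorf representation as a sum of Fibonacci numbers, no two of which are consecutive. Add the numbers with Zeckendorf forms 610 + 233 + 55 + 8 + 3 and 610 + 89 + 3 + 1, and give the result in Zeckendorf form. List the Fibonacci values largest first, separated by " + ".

1597 + 13 + 2

The two numbers are 909 and 703, so their sum is 1612.
Greedy algorithm:
take 1597 (≤ 1612); 1612 − 1597 = 15
take 13 (≤ 15); 15 − 13 = 2
take 2 (≤ 2); 2 − 2 = 0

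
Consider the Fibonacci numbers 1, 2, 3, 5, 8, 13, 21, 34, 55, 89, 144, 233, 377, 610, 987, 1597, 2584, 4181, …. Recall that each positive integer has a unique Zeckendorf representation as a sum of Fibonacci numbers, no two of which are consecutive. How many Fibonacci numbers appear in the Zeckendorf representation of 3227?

6

3227: greatest Fibonacci not exceeding it is 2584, leaving 643
643: greatest Fibonacci not exceeding it is 610, leaving 33
33: greatest Fibonacci not exceeding it is 21, leaving 12
12: greatest Fibonacci not exceeding it is 8, leaving 4
4: greatest Fibonacci not exceeding it is 3, leaving 1
1: greatest Fibonacci not exceeding it is 1, leaving 0
3227 = 2584 + 610 + 21 + 8 + 3 + 1, which has 6 terms.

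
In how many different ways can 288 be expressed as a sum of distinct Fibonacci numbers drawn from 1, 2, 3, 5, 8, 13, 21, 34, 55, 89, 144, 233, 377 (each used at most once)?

10

Starting from the Zeckendorf form and repeatedly splitting a term F_k into F_{k−1} + F_{k−2} (when neither is already used) reaches every representation.
288 = 233+55 = 233+34+21 = 144+89+55 = 233+34+13+8 = 144+89+34+21 = … (5 more), for 10 in all.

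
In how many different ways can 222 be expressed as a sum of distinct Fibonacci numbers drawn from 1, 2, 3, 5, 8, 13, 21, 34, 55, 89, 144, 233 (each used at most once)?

Each representation comes from the Zeckendorf form by replacing some F_k with F_{k−1} + F_{k−2} where possible.
222 = 144+55+21+2 = 144+55+13+8+2 = 144+55+13+5+3+2 = 144+34+21+13+8+2 = … (3 more), for 7 in all.

7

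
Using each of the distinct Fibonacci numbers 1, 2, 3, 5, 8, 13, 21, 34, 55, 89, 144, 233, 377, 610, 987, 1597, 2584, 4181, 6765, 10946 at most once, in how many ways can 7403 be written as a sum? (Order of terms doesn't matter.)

24

Each representation comes from the Zeckendorf form by replacing some F_k with F_{k−1} + F_{k−2} where possible.
7403 = 6765+610+21+5+2 = 6765+610+13+8+5+2 = 6765+377+233+21+5+2 = 4181+2584+610+21+5+2 = 6765+377+233+13+8+5+2 = … (19 more), for 24 in all.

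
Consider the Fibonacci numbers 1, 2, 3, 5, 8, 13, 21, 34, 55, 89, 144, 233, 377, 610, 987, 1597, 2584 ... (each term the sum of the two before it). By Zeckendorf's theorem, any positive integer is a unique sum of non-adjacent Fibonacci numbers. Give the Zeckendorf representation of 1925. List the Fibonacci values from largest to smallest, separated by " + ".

Repeatedly subtract the largest Fibonacci number that fits:
1925: greatest Fibonacci not exceeding it is 1597, leaving 328
328: greatest Fibonacci not exceeding it is 233, leaving 95
95: greatest Fibonacci not exceeding it is 89, leaving 6
6: greatest Fibonacci not exceeding it is 5, leaving 1
1: greatest Fibonacci not exceeding it is 1, leaving 0
So 1925 = 1597 + 233 + 89 + 5 + 1, with no two terms consecutive in the sequence.

1597 + 233 + 89 + 5 + 1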